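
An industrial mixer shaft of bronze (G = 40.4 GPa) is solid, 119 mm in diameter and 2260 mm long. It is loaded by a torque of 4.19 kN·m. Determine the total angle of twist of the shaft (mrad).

11.9 mrad

J = πd⁴/32 = π(0.119)⁴/32 = 1.969×10^-5 m⁴.
θ = T·L/(G·J) = 4190 × 2.26 / (40.4×10⁹ × 1.969×10^-5) = 0.01191 rad.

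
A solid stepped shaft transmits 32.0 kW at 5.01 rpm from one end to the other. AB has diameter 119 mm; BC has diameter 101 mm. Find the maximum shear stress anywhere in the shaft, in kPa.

ω = 2π·5.01/60 = 0.5246 rad/s, so T = P/ω = 32.0×10³ / 0.5246 = 60990 N·m.
Under the same torque, τ_max = 16T/(πd³) is largest where d is smallest — segment BC (d = 101 mm).
τ_max = 16·60990/(π·(0.101)³) = 3.015×10^8 Pa.

302000 kPa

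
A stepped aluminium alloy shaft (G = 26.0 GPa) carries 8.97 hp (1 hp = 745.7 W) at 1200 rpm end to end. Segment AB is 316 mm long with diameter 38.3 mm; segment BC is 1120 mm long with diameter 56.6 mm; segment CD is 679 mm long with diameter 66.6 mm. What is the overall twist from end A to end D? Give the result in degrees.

0.347°

ω = 2π·1200/60 = 125.7 rad/s, so T = P/ω = 8.97×745.7 / 125.7 = 53.23 N·m.
J_AB = π(0.0383)⁴/32 = 2.11×10^-7 m⁴; J_BC = π(0.0566)⁴/32 = 1.01×10^-6 m⁴; J_CD = π(0.0666)⁴/32 = 1.93×10^-6 m⁴.
θ = (T/G)·Σ L_i/J_i = (53.23/26.0×10⁹)·(0.316/2.11×10^-7 + 1.12/1.01×10^-6 + 0.679/1.93×10^-6) = 6.058×10^-3 rad.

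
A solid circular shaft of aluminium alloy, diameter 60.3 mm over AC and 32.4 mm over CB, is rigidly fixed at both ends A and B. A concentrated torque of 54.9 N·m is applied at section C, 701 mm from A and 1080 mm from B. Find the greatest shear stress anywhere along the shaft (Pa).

Compatibility: T_A·a/J_AC = T_B·b/J_CB with T_A + T_B = T₀.
J_AC = 1.30×10^-6 m⁴, J_CB = 1.08×10^-7 m⁴, so T_A = T₀·(J_AC/a)/((J_AC/a)+(J_CB/b)) = 52.08 N·m, T_B = 2.818 N·m.
τ in each portion: τ_AC = 1.21×10^6 Pa, τ_CB = 4.22×10^5 Pa; maximum is in AC.
τ_max = T_AC·r/J = 52.08·0.0301/1.30×10^-6 = 1.210×10^6 Pa.

1.21e6 Pa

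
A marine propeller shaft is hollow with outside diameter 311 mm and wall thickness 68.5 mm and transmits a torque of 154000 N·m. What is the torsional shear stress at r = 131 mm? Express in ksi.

J = π(d_o⁴ − d_i⁴)/32 = π(0.311⁴ − 0.174⁴)/32 = 8.284×10^-4 m⁴.
Shear stress varies linearly with radius: τ = T·r/J = 154000 × 0.131 / 8.284×10^-4 = 2.435×10^7 Pa.

3.53 ksi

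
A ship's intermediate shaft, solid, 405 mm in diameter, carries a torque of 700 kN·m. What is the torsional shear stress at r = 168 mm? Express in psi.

J = πd⁴/32 = π(0.405)⁴/32 = 2.641×10^-3 m⁴.
Shear stress varies linearly with radius: τ = T·r/J = 700000 × 0.168 / 2.641×10^-3 = 4.452×10^7 Pa.

6460 psi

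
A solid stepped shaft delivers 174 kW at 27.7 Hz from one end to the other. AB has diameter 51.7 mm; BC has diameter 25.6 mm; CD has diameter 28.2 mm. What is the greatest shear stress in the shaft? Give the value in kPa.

303000 kPa

ω = 2π·27.7 = 174.0 rad/s, so T = P/ω = 174×10³ / 174.0 = 999.7 N·m.
Under the same torque, τ_max = 16T/(πd³) is largest where d is smallest — segment BC (d = 25.6 mm).
τ_max = 16·999.7/(π·(0.0256)³) = 3.035×10^8 Pa.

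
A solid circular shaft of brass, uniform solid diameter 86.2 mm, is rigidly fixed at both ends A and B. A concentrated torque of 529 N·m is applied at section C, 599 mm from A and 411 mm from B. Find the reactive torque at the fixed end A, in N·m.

With uniform GJ and both ends fixed, compatibility θ_AC = θ_CB gives T_A·a = T_B·b, together with T_A + T_B = T₀.
T_A = T₀·b/(a+b) = 529.0·411/1010 = 215.3 N·m; T_B = 313.7 N·m.

215 N·m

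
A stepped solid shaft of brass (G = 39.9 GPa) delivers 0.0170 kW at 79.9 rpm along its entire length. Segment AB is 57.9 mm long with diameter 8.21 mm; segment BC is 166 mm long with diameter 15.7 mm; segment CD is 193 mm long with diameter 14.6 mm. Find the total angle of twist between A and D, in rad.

0.0102 rad

ω = 2π·79.9/60 = 8.367 rad/s, so T = P/ω = 0.0170×10³ / 8.367 = 2.032 N·m.
J_AB = π(0.00821)⁴/32 = 4.46×10^-10 m⁴; J_BC = π(0.0157)⁴/32 = 5.96×10^-9 m⁴; J_CD = π(0.0146)⁴/32 = 4.46×10^-9 m⁴.
θ = (T/G)·Σ L_i/J_i = (2.032/39.9×10⁹)·(0.0579/4.46×10^-10 + 0.166/5.96×10^-9 + 0.193/4.46×10^-9) = 0.01023 rad.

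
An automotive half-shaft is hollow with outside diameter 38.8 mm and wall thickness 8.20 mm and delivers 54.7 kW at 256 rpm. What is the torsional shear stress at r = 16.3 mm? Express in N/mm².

168 N/mm²

ω = 2π·256/60 = 26.81 rad/s, so T = P/ω = 54.7×10³ / 26.81 = 2040 N·m.
J = π(d_o⁴ − d_i⁴)/32 = π(0.0388⁴ − 0.0224⁴)/32 = 1.978×10^-7 m⁴.
Shear stress varies linearly with radius: τ = T·r/J = 2040 × 0.0163 / 1.978×10^-7 = 1.682×10^8 Pa.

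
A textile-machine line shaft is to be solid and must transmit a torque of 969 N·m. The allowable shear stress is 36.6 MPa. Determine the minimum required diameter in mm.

For a solid shaft τ_max = 16T/(πd³), so d = (16T/(π τ_allow))^(1/3) = (16·969.0/(π·3.66×10^7))^(1/3) = 0.05128 m.

51.3 mm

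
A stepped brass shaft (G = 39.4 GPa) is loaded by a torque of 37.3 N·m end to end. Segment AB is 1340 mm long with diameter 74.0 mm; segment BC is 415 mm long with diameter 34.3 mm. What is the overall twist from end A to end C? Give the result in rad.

J_AB = π(0.0740)⁴/32 = 2.94×10^-6 m⁴; J_BC = π(0.0343)⁴/32 = 1.36×10^-7 m⁴.
θ = (T/G)·Σ L_i/J_i = (37.30/39.4×10⁹)·(1.34/2.94×10^-6 + 0.415/1.36×10^-7) = 3.322×10^-3 rad.

0.00332 rad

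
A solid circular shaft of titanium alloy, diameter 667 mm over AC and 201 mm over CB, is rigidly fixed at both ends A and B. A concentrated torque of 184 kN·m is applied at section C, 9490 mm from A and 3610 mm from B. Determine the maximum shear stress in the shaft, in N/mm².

3.09 N/mm²

Compatibility: T_A·a/J_AC = T_B·b/J_CB with T_A + T_B = T₀.
J_AC = 0.0194 m⁴, J_CB = 1.60×10^-4 m⁴, so T_A = T₀·(J_AC/a)/((J_AC/a)+(J_CB/b)) = 180100 N·m, T_B = 3904 N·m.
τ in each portion: τ_AC = 3.09×10^6 Pa, τ_CB = 2.45×10^6 Pa; maximum is in AC.
τ_max = T_AC·r/J = 180100·0.334/0.0194 = 3.091×10^6 Pa.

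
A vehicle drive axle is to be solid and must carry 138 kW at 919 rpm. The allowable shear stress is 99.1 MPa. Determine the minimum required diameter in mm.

41.9 mm

ω = 2π·919/60 = 96.24 rad/s, so T = P/ω = 138×10³ / 96.24 = 1434 N·m.
For a solid shaft τ_max = 16T/(πd³), so d = (16T/(π τ_allow))^(1/3) = (16·1434/(π·9.91×10^7))^(1/3) = 0.04193 m.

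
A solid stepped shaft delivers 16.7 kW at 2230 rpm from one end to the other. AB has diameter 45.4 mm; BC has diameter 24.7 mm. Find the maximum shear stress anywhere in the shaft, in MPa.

ω = 2π·2230/60 = 233.5 rad/s, so T = P/ω = 16.7×10³ / 233.5 = 71.51 N·m.
Under the same torque, τ_max = 16T/(πd³) is largest where d is smallest — segment BC (d = 24.7 mm).
τ_max = 16·71.51/(π·(0.0247)³) = 2.417×10^7 Pa.

24.2 MPa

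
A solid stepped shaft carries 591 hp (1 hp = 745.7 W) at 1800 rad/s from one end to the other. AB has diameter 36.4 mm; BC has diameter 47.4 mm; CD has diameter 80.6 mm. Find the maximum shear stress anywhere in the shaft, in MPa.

ω = 1800 rad/s, so T = P/ω = 591×745.7 / 1800 = 244.8 N·m.
Under the same torque, τ_max = 16T/(πd³) is largest where d is smallest — segment AB (d = 36.4 mm).
τ_max = 16·244.8/(π·(0.0364)³) = 2.586×10^7 Pa.

25.9 MPa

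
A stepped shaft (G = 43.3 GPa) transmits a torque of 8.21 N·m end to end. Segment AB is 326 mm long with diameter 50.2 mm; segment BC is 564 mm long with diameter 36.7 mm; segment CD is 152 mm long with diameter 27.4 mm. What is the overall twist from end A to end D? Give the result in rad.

0.00122 rad

J_AB = π(0.0502)⁴/32 = 6.23×10^-7 m⁴; J_BC = π(0.0367)⁴/32 = 1.78×10^-7 m⁴; J_CD = π(0.0274)⁴/32 = 5.53×10^-8 m⁴.
θ = (T/G)·Σ L_i/J_i = (8.210/43.3×10⁹)·(0.326/6.23×10^-7 + 0.564/1.78×10^-7 + 0.152/5.53×10^-8) = 1.220×10^-3 rad.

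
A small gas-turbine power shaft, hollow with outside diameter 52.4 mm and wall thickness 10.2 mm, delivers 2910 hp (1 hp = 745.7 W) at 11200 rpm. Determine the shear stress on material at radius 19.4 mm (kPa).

56300 kPa

ω = 2π·11200/60 = 1173 rad/s, so T = P/ω = 2910×745.7 / 1173 = 1850 N·m.
J = π(d_o⁴ − d_i⁴)/32 = π(0.0524⁴ − 0.0320⁴)/32 = 6.372×10^-7 m⁴.
Shear stress varies linearly with radius: τ = T·r/J = 1850 × 0.0194 / 6.372×10^-7 = 5.633×10^7 Pa.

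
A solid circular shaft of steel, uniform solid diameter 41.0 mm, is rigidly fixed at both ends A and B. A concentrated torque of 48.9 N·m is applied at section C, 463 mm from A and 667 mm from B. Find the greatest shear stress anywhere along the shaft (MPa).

2.13 MPa

With uniform GJ and both ends fixed, compatibility θ_AC = θ_CB gives T_A·a = T_B·b, together with T_A + T_B = T₀.
T_A = T₀·b/(a+b) = 48.90·667/1130 = 28.86 N·m; T_B = 20.04 N·m.
τ in each portion: τ_AC = 2.13×10^6 Pa, τ_CB = 1.48×10^6 Pa; maximum is in AC.
τ_max = T_AC·r/J = 28.86·0.0205/2.77×10^-7 = 2.133×10^6 Pa.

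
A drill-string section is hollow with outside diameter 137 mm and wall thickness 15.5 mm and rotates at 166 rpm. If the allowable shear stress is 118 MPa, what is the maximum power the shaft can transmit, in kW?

664 kW

J = π(d_o⁴ − d_i⁴)/32 = π(0.137⁴ − 0.106⁴)/32 = 2.219×10^-5 m⁴.
T_max = τ_allow·J/r = 1.18×10^8 × 2.219×10^-5 / 0.0685 = 38230 N·m.
ω = 2π·166/60 = 17.38 rad/s, so P_max = T_max·ω = 6.645×10^5 W.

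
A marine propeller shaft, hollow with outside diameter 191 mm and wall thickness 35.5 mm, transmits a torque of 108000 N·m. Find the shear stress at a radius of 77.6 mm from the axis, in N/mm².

J = π(d_o⁴ − d_i⁴)/32 = π(0.191⁴ − 0.120⁴)/32 = 1.103×10^-4 m⁴.
Shear stress varies linearly with radius: τ = T·r/J = 108000 × 0.0776 / 1.103×10^-4 = 7.598×10^7 Pa.

76.0 N/mm²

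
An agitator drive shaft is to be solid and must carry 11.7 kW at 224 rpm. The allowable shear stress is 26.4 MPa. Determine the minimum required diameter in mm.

ω = 2π·224/60 = 23.46 rad/s, so T = P/ω = 11.7×10³ / 23.46 = 498.8 N·m.
For a solid shaft τ_max = 16T/(πd³), so d = (16T/(π τ_allow))^(1/3) = (16·498.8/(π·2.64×10^7))^(1/3) = 0.04582 m.

45.8 mm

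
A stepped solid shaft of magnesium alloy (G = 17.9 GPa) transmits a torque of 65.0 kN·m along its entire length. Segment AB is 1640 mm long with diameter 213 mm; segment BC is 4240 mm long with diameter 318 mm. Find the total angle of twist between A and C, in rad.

J_AB = π(0.213)⁴/32 = 2.02×10^-4 m⁴; J_BC = π(0.318)⁴/32 = 1.00×10^-3 m⁴.
θ = (T/G)·Σ L_i/J_i = (65000/17.9×10⁹)·(1.64/2.02×10^-4 + 4.24/1.00×10^-3) = 0.04481 rad.

0.0448 rad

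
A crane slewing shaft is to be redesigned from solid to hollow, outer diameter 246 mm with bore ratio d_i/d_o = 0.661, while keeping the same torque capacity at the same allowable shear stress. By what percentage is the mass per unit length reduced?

Equal τ_max and T ⇒ the solid shaft needs d_s³ = d_o³(1−k⁴), so d_s = 246·(1−0.661⁴)^(1/3) = 229.2 mm.
Area ratio A_h/A_s = d_o²(1−k²)/d_s² = (1−k²)/(1−k⁴)^(2/3) = 0.6485.
Mass saving = 1 − 0.6485 = 35.2 %.

35.2 %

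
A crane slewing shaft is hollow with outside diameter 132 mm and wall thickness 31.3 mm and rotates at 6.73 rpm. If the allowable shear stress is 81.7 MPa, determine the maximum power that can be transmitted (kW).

24.0 kW

J = π(d_o⁴ − d_i⁴)/32 = π(0.132⁴ − 0.0694⁴)/32 = 2.753×10^-5 m⁴.
T_max = τ_allow·J/r = 8.17×10^7 × 2.753×10^-5 / 0.0660 = 34080 N·m.
ω = 2π·6.73/60 = 0.7048 rad/s, so P_max = T_max·ω = 2.402×10^4 W.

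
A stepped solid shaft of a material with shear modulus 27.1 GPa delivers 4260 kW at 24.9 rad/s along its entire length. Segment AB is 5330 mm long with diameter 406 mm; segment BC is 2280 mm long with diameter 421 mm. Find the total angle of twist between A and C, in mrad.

17.3 mrad

ω = 24.9 rad/s, so T = P/ω = 4260×10³ / 24.90 = 171100 N·m.
J_AB = π(0.406)⁴/32 = 2.67×10^-3 m⁴; J_BC = π(0.421)⁴/32 = 3.08×10^-3 m⁴.
θ = (T/G)·Σ L_i/J_i = (171100/27.1×10⁹)·(5.33/2.67×10^-3 + 2.28/3.08×10^-3) = 0.01728 rad.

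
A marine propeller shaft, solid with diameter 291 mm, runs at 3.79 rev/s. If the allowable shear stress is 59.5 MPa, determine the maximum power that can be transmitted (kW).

6860 kW

J = πd⁴/32 = π(0.291)⁴/32 = 7.040×10^-4 m⁴.
T_max = τ_allow·J/r = 5.95×10^7 × 7.040×10^-4 / 0.145 = 287900 N·m.
ω = 2π·3.79 = 23.81 rad/s, so P_max = T_max·ω = 6.856×10^6 W.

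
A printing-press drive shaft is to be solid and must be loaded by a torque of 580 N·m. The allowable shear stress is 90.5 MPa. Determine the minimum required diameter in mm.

32.0 mm

For a solid shaft τ_max = 16T/(πd³), so d = (16T/(π τ_allow))^(1/3) = (16·580.0/(π·9.05×10^7))^(1/3) = 0.03196 m.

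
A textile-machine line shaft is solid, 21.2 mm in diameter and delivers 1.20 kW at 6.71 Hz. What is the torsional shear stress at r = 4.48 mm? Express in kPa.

6430 kPa

ω = 2π·6.71 = 42.16 rad/s, so T = P/ω = 1.20×10³ / 42.16 = 28.46 N·m.
J = πd⁴/32 = π(0.0212)⁴/32 = 1.983×10^-8 m⁴.
Shear stress varies linearly with radius: τ = T·r/J = 28.46 × 0.00448 / 1.983×10^-8 = 6.430×10^6 Pa.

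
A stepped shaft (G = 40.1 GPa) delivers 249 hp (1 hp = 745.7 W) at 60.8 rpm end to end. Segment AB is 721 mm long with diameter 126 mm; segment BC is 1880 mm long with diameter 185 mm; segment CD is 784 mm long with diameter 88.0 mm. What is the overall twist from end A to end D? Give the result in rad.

ω = 2π·60.8/60 = 6.367 rad/s, so T = P/ω = 249×745.7 / 6.367 = 29160 N·m.
J_AB = π(0.126)⁴/32 = 2.47×10^-5 m⁴; J_BC = π(0.185)⁴/32 = 1.15×10^-4 m⁴; J_CD = π(0.0880)⁴/32 = 5.89×10^-6 m⁴.
θ = (T/G)·Σ L_i/J_i = (29160/40.1×10⁹)·(0.721/2.47×10^-5 + 1.88/1.15×10^-4 + 0.784/5.89×10^-6) = 0.1299 rad.

0.130 rad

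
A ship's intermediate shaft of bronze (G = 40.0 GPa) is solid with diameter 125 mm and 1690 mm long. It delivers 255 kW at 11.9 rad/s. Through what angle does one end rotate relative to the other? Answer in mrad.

ω = 11.9 rad/s, so T = P/ω = 255×10³ / 11.90 = 21430 N·m.
J = πd⁴/32 = π(0.125)⁴/32 = 2.397×10^-5 m⁴.
θ = T·L/(G·J) = 21430 × 1.69 / (40.0×10⁹ × 2.397×10^-5) = 0.03777 rad.

37.8 mrad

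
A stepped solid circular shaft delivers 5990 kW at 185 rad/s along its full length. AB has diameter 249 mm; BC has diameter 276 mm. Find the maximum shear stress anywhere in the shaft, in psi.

ω = 185 rad/s, so T = P/ω = 5990×10³ / 185.0 = 32380 N·m.
Under the same torque, τ_max = 16T/(πd³) is largest where d is smallest — segment AB (d = 249 mm).
τ_max = 16·32380/(π·(0.249)³) = 1.068×10^7 Pa.

1550 psi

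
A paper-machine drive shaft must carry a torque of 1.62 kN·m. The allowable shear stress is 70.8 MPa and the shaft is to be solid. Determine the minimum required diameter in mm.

48.8 mm

For a solid shaft τ_max = 16T/(πd³), so d = (16T/(π τ_allow))^(1/3) = (16·1620/(π·7.08×10^7))^(1/3) = 0.04884 m.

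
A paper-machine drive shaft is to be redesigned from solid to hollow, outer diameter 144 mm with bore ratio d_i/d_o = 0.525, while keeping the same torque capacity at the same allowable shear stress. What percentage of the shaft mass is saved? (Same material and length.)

Equal τ_max and T ⇒ the solid shaft needs d_s³ = d_o³(1−k⁴), so d_s = 144·(1−0.525⁴)^(1/3) = 140.3 mm.
Area ratio A_h/A_s = d_o²(1−k²)/d_s² = (1−k²)/(1−k⁴)^(2/3) = 0.7636.
Mass saving = 1 − 0.7636 = 23.6 %.

23.6 %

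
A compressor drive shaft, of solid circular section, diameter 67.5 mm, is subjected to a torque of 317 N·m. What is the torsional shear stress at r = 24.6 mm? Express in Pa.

3.83e6 Pa

J = πd⁴/32 = π(0.0675)⁴/32 = 2.038×10^-6 m⁴.
Shear stress varies linearly with radius: τ = T·r/J = 317.0 × 0.0246 / 2.038×10^-6 = 3.826×10^6 Pa.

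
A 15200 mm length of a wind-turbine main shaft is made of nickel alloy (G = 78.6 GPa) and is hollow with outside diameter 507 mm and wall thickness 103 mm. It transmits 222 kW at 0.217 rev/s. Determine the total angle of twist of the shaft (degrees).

0.318°

ω = 2π·0.217 = 1.363 rad/s, so T = P/ω = 222×10³ / 1.363 = 162800 N·m.
J = π(d_o⁴ − d_i⁴)/32 = π(0.507⁴ − 0.301⁴)/32 = 5.681×10^-3 m⁴.
θ = T·L/(G·J) = 162800 × 15.2 / (78.6×10⁹ × 5.681×10^-3) = 5.543×10^-3 rad.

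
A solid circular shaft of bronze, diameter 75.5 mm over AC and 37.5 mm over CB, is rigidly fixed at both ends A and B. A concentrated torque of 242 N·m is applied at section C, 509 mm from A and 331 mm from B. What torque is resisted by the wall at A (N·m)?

Compatibility: T_A·a/J_AC = T_B·b/J_CB with T_A + T_B = T₀.
J_AC = 3.19×10^-6 m⁴, J_CB = 1.94×10^-7 m⁴, so T_A = T₀·(J_AC/a)/((J_AC/a)+(J_CB/b)) = 221.3 N·m, T_B = 20.71 N·m.

221 N·m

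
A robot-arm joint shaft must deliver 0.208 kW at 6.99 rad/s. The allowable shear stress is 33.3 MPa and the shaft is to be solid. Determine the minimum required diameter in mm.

16.6 mm

ω = 6.99 rad/s, so T = P/ω = 0.208×10³ / 6.990 = 29.76 N·m.
For a solid shaft τ_max = 16T/(πd³), so d = (16T/(π τ_allow))^(1/3) = (16·29.76/(π·3.33×10^7))^(1/3) = 0.01657 m.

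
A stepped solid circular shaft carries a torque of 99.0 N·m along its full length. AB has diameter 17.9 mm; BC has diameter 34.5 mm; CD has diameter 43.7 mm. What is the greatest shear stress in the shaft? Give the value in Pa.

Under the same torque, τ_max = 16T/(πd³) is largest where d is smallest — segment AB (d = 17.9 mm).
τ_max = 16·99.00/(π·(0.0179)³) = 8.791×10^7 Pa.

8.79e7 Pa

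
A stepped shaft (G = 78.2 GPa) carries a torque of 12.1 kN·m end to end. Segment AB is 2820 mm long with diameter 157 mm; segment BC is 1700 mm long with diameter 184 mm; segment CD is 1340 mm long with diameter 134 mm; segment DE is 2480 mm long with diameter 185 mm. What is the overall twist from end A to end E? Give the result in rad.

0.0195 rad

J_AB = π(0.157)⁴/32 = 5.96×10^-5 m⁴; J_BC = π(0.184)⁴/32 = 1.13×10^-4 m⁴; J_CD = π(0.134)⁴/32 = 3.17×10^-5 m⁴; J_DE = π(0.185)⁴/32 = 1.15×10^-4 m⁴.
θ = (T/G)·Σ L_i/J_i = (12100/78.2×10⁹)·(2.82/5.96×10^-5 + 1.70/1.13×10^-4 + 1.34/3.17×10^-5 + 2.48/1.15×10^-4) = 0.01954 rad.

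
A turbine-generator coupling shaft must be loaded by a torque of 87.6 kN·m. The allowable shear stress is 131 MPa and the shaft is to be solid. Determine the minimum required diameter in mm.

For a solid shaft τ_max = 16T/(πd³), so d = (16T/(π τ_allow))^(1/3) = (16·87600/(π·1.31×10^8))^(1/3) = 0.1505 m.

150 mm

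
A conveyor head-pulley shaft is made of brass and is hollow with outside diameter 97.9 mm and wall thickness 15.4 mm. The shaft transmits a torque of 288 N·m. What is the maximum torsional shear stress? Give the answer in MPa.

J = π(d_o⁴ − d_i⁴)/32 = π(0.0979⁴ − 0.0671⁴)/32 = 7.028×10^-6 m⁴.
τ_max = T·r/J = 288.0 × 0.0490 / 7.028×10^-6 = 2.006×10^6 Pa.

2.01 MPa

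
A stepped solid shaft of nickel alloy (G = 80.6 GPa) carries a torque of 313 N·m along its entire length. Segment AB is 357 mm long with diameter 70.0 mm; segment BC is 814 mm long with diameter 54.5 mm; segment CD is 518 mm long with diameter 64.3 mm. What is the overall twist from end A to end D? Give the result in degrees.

J_AB = π(0.0700)⁴/32 = 2.36×10^-6 m⁴; J_BC = π(0.0545)⁴/32 = 8.66×10^-7 m⁴; J_CD = π(0.0643)⁴/32 = 1.68×10^-6 m⁴.
θ = (T/G)·Σ L_i/J_i = (313.0/80.6×10⁹)·(0.357/2.36×10^-6 + 0.814/8.66×10^-7 + 0.518/1.68×10^-6) = 5.436×10^-3 rad.

0.311°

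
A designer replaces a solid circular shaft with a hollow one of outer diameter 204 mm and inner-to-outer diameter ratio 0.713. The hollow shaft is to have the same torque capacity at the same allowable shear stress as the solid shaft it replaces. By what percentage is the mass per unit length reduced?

40.0 %

Equal τ_max and T ⇒ the solid shaft needs d_s³ = d_o³(1−k⁴), so d_s = 204·(1−0.713⁴)^(1/3) = 184.6 mm.
Area ratio A_h/A_s = d_o²(1−k²)/d_s² = (1−k²)/(1−k⁴)^(2/3) = 0.6001.
Mass saving = 1 − 0.6001 = 40.0 %.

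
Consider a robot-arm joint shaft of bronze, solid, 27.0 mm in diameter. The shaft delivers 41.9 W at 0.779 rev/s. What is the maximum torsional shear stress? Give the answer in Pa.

2.22e6 Pa

ω = 2π·0.779 = 4.895 rad/s, so T = P/ω = 41.9 / 4.895 = 8.560 N·m.
J = πd⁴/32 = π(0.0270)⁴/32 = 5.217×10^-8 m⁴.
τ_max = T·r/J = 8.560 × 0.0135 / 5.217×10^-8 = 2.215×10^6 Pa.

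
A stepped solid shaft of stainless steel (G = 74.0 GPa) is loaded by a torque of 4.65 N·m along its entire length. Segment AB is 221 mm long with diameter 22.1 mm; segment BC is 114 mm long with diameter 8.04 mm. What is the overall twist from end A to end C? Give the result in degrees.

J_AB = π(0.0221)⁴/32 = 2.34×10^-8 m⁴; J_BC = π(0.00804)⁴/32 = 4.10×10^-10 m⁴.
θ = (T/G)·Σ L_i/J_i = (4.650/74.0×10⁹)·(0.221/2.34×10^-8 + 0.114/4.10×10^-10) = 0.01806 rad.

1.03°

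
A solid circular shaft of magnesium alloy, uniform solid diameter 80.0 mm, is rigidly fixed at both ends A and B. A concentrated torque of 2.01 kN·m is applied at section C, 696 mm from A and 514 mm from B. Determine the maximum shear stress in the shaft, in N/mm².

11.5 N/mm²

With uniform GJ and both ends fixed, compatibility θ_AC = θ_CB gives T_A·a = T_B·b, together with T_A + T_B = T₀.
T_A = T₀·b/(a+b) = 2010·514/1210 = 853.8 N·m; T_B = 1156 N·m.
τ in each portion: τ_AC = 8.49×10^6 Pa, τ_CB = 1.15×10^7 Pa; maximum is in CB.
τ_max = T_CB·r/J = 1156·0.0400/4.02×10^-6 = 1.150×10^7 Pa.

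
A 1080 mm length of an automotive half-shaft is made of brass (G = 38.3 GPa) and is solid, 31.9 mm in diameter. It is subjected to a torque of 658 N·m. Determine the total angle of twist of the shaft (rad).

J = πd⁴/32 = π(0.0319)⁴/32 = 1.017×10^-7 m⁴.
θ = T·L/(G·J) = 658.0 × 1.08 / (38.3×10⁹ × 1.017×10^-7) = 0.1825 rad.

0.183 rad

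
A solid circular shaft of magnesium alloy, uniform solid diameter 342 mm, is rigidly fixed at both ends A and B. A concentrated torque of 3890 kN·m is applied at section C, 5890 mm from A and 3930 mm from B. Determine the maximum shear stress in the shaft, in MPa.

297 MPa

With uniform GJ and both ends fixed, compatibility θ_AC = θ_CB gives T_A·a = T_B·b, together with T_A + T_B = T₀.
T_A = T₀·b/(a+b) = 3.890e6·3930/9820 = 1.557e6 N·m; T_B = 2.333e6 N·m.
τ in each portion: τ_AC = 1.98×10^8 Pa, τ_CB = 2.97×10^8 Pa; maximum is in CB.
τ_max = T_CB·r/J = 2.333e6·0.171/1.34×10^-3 = 2.971×10^8 Pa.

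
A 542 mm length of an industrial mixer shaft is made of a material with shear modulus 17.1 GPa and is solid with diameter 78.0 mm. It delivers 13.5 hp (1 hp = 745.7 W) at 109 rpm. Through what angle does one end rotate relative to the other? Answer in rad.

ω = 2π·109/60 = 11.41 rad/s, so T = P/ω = 13.5×745.7 / 11.41 = 881.9 N·m.
J = πd⁴/32 = π(0.0780)⁴/32 = 3.634×10^-6 m⁴.
θ = T·L/(G·J) = 881.9 × 0.542 / (17.1×10⁹ × 3.634×10^-6) = 7.693×10^-3 rad.

0.00769 rad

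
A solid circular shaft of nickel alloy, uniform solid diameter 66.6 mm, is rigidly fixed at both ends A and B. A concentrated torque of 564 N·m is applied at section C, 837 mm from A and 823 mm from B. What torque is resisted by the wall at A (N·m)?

With uniform GJ and both ends fixed, compatibility θ_AC = θ_CB gives T_A·a = T_B·b, together with T_A + T_B = T₀.
T_A = T₀·b/(a+b) = 564.0·823/1660 = 279.6 N·m; T_B = 284.4 N·m.

280 N·m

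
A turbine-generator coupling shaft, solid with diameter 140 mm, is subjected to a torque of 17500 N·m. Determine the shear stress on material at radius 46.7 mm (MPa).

21.7 MPa

J = πd⁴/32 = π(0.140)⁴/32 = 3.771×10^-5 m⁴.
Shear stress varies linearly with radius: τ = T·r/J = 17500 × 0.0467 / 3.771×10^-5 = 2.167×10^7 Pa.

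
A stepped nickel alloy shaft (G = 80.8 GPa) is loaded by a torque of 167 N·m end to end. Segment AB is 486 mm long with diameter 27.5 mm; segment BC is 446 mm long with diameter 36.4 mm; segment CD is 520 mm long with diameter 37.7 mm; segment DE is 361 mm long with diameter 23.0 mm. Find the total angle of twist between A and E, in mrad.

J_AB = π(0.0275)⁴/32 = 5.61×10^-8 m⁴; J_BC = π(0.0364)⁴/32 = 1.72×10^-7 m⁴; J_CD = π(0.0377)⁴/32 = 1.98×10^-7 m⁴; J_DE = π(0.0230)⁴/32 = 2.75×10^-8 m⁴.
θ = (T/G)·Σ L_i/J_i = (167.0/80.8×10⁹)·(0.486/5.61×10^-8 + 0.446/1.72×10^-7 + 0.520/1.98×10^-7 + 0.361/2.75×10^-8) = 0.05582 rad.

55.8 mrad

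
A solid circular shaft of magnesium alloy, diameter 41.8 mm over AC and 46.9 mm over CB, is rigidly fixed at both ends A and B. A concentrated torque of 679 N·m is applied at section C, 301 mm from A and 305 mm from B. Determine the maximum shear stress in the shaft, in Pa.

2.04e7 Pa

Compatibility: T_A·a/J_AC = T_B·b/J_CB with T_A + T_B = T₀.
J_AC = 3.00×10^-7 m⁴, J_CB = 4.75×10^-7 m⁴, so T_A = T₀·(J_AC/a)/((J_AC/a)+(J_CB/b)) = 264.8 N·m, T_B = 414.2 N·m.
τ in each portion: τ_AC = 1.85×10^7 Pa, τ_CB = 2.04×10^7 Pa; maximum is in CB.
τ_max = T_CB·r/J = 414.2·0.0234/4.75×10^-7 = 2.045×10^7 Pa.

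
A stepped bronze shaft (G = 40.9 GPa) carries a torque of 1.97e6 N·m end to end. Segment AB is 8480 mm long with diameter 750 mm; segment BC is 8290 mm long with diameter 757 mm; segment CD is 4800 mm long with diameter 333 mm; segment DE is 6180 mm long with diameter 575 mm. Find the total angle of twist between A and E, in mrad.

245 mrad

J_AB = π(0.750)⁴/32 = 0.0311 m⁴; J_BC = π(0.757)⁴/32 = 0.0322 m⁴; J_CD = π(0.333)⁴/32 = 1.21×10^-3 m⁴; J_DE = π(0.575)⁴/32 = 0.0107 m⁴.
θ = (T/G)·Σ L_i/J_i = (1.970e6/40.9×10⁹)·(8.48/0.0311 + 8.29/0.0322 + 4.80/1.21×10^-3 + 6.18/0.0107) = 0.2448 rad.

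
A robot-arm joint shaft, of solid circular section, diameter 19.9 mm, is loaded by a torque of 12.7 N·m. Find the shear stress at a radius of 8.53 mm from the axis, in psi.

1020 psi

J = πd⁴/32 = π(0.0199)⁴/32 = 1.540×10^-8 m⁴.
Shear stress varies linearly with radius: τ = T·r/J = 12.70 × 0.00853 / 1.540×10^-8 = 7.036×10^6 Pa.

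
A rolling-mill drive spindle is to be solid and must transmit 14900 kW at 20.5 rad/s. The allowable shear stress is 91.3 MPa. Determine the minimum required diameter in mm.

344 mm

ω = 20.5 rad/s, so T = P/ω = 14900×10³ / 20.50 = 726800 N·m.
For a solid shaft τ_max = 16T/(πd³), so d = (16T/(π τ_allow))^(1/3) = (16·726800/(π·9.13×10^7))^(1/3) = 0.3435 m.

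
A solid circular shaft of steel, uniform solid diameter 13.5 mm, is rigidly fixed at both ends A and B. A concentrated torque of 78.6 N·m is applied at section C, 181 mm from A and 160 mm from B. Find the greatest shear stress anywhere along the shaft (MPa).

With uniform GJ and both ends fixed, compatibility θ_AC = θ_CB gives T_A·a = T_B·b, together with T_A + T_B = T₀.
T_A = T₀·b/(a+b) = 78.60·160/341.0 = 36.88 N·m; T_B = 41.72 N·m.
τ in each portion: τ_AC = 7.63×10^7 Pa, τ_CB = 8.64×10^7 Pa; maximum is in CB.
τ_max = T_CB·r/J = 41.72·0.00675/3.26×10^-9 = 8.636×10^7 Pa.

86.4 MPa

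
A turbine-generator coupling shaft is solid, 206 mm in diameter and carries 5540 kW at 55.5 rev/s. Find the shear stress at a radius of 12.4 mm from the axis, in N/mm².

1.11 N/mm²

ω = 2π·55.5 = 348.7 rad/s, so T = P/ω = 5540×10³ / 348.7 = 15890 N·m.
J = πd⁴/32 = π(0.206)⁴/32 = 1.768×10^-4 m⁴.
Shear stress varies linearly with radius: τ = T·r/J = 15890 × 0.0124 / 1.768×10^-4 = 1.114×10^6 Pa.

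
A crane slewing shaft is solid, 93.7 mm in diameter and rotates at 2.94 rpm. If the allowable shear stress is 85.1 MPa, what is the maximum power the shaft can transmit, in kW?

4.23 kW

J = πd⁴/32 = π(0.0937)⁴/32 = 7.568×10^-6 m⁴.
T_max = τ_allow·J/r = 8.51×10^7 × 7.568×10^-6 / 0.0469 = 13750 N·m.
ω = 2π·2.94/60 = 0.3079 rad/s, so P_max = T_max·ω = 4232 W.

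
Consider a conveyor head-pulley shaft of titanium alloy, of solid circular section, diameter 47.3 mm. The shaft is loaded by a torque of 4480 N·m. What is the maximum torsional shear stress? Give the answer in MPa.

216 MPa

J = πd⁴/32 = π(0.0473)⁴/32 = 4.914×10^-7 m⁴.
τ_max = T·r/J = 4480 × 0.0236 / 4.914×10^-7 = 2.156×10^8 Pa.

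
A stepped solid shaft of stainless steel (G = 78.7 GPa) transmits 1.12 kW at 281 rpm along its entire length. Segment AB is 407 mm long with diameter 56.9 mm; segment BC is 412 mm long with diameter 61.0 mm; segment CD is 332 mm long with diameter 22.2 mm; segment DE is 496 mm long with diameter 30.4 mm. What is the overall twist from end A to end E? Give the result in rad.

0.00993 rad

ω = 2π·281/60 = 29.43 rad/s, so T = P/ω = 1.12×10³ / 29.43 = 38.06 N·m.
J_AB = π(0.0569)⁴/32 = 1.03×10^-6 m⁴; J_BC = π(0.0610)⁴/32 = 1.36×10^-6 m⁴; J_CD = π(0.0222)⁴/32 = 2.38×10^-8 m⁴; J_DE = π(0.0304)⁴/32 = 8.38×10^-8 m⁴.
θ = (T/G)·Σ L_i/J_i = (38.06/78.7×10⁹)·(0.407/1.03×10^-6 + 0.412/1.36×10^-6 + 0.332/2.38×10^-8 + 0.496/8.38×10^-8) = 9.932×10^-3 rad.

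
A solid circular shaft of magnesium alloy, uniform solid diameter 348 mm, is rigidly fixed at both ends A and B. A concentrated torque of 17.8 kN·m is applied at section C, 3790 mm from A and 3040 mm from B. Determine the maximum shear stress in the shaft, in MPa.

With uniform GJ and both ends fixed, compatibility θ_AC = θ_CB gives T_A·a = T_B·b, together with T_A + T_B = T₀.
T_A = T₀·b/(a+b) = 17800·3040/6830 = 7923 N·m; T_B = 9877 N·m.
τ in each portion: τ_AC = 9.57×10^5 Pa, τ_CB = 1.19×10^6 Pa; maximum is in CB.
τ_max = T_CB·r/J = 9877·0.174/1.44×10^-3 = 1.194×10^6 Pa.

1.19 MPa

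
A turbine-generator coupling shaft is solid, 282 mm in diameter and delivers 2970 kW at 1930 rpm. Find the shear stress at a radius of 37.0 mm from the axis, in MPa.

ω = 2π·1930/60 = 202.1 rad/s, so T = P/ω = 2970×10³ / 202.1 = 14700 N·m.
J = πd⁴/32 = π(0.282)⁴/32 = 6.209×10^-4 m⁴.
Shear stress varies linearly with radius: τ = T·r/J = 14700 × 0.0370 / 6.209×10^-4 = 8.757×10^5 Pa.

0.876 MPa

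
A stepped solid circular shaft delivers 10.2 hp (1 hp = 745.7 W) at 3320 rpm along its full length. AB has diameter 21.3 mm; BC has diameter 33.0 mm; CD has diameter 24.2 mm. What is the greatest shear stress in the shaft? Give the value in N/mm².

11.5 N/mm²

ω = 2π·3320/60 = 347.7 rad/s, so T = P/ω = 10.2×745.7 / 347.7 = 21.88 N·m.
Under the same torque, τ_max = 16T/(πd³) is largest where d is smallest — segment AB (d = 21.3 mm).
τ_max = 16·21.88/(π·(0.0213)³) = 1.153×10^7 Pa.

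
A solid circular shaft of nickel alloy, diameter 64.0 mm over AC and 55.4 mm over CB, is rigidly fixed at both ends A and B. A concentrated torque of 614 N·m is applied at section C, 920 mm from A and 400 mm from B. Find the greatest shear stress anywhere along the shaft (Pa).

1.04e7 Pa

Compatibility: T_A·a/J_AC = T_B·b/J_CB with T_A + T_B = T₀.
J_AC = 1.65×10^-6 m⁴, J_CB = 9.25×10^-7 m⁴, so T_A = T₀·(J_AC/a)/((J_AC/a)+(J_CB/b)) = 268.0 N·m, T_B = 346.0 N·m.
τ in each portion: τ_AC = 5.21×10^6 Pa, τ_CB = 1.04×10^7 Pa; maximum is in CB.
τ_max = T_CB·r/J = 346.0·0.0277/9.25×10^-7 = 1.036×10^7 Pa.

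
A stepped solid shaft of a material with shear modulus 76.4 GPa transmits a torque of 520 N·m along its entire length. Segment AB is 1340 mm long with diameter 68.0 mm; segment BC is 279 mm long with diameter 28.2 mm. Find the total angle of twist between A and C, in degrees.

J_AB = π(0.0680)⁴/32 = 2.10×10^-6 m⁴; J_BC = π(0.0282)⁴/32 = 6.21×10^-8 m⁴.
θ = (T/G)·Σ L_i/J_i = (520.0/76.4×10⁹)·(1.34/2.10×10^-6 + 0.279/6.21×10^-8) = 0.03493 rad.

2.00°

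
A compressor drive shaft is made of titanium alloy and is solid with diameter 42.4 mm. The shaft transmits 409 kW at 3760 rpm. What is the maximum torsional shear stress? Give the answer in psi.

ω = 2π·3760/60 = 393.7 rad/s, so T = P/ω = 409×10³ / 393.7 = 1039 N·m.
J = πd⁴/32 = π(0.0424)⁴/32 = 3.173×10^-7 m⁴.
τ_max = T·r/J = 1039 × 0.0212 / 3.173×10^-7 = 6.940×10^7 Pa.

10100 psi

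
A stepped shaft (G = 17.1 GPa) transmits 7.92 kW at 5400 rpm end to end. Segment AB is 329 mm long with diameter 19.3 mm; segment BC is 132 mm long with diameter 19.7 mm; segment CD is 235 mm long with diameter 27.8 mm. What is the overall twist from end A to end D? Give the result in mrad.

ω = 2π·5400/60 = 565.5 rad/s, so T = P/ω = 7.92×10³ / 565.5 = 14.01 N·m.
J_AB = π(0.0193)⁴/32 = 1.36×10^-8 m⁴; J_BC = π(0.0197)⁴/32 = 1.48×10^-8 m⁴; J_CD = π(0.0278)⁴/32 = 5.86×10^-8 m⁴.
θ = (T/G)·Σ L_i/J_i = (14.01/17.1×10⁹)·(0.329/1.36×10^-8 + 0.132/1.48×10^-8 + 0.235/5.86×10^-8) = 0.03038 rad.

30.4 mrad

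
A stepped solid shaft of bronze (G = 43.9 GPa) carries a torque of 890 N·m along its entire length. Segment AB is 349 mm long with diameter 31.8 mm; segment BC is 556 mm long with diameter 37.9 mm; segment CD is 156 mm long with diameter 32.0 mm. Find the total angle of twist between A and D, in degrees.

8.99°

J_AB = π(0.0318)⁴/32 = 1.00×10^-7 m⁴; J_BC = π(0.0379)⁴/32 = 2.03×10^-7 m⁴; J_CD = π(0.0320)⁴/32 = 1.03×10^-7 m⁴.
θ = (T/G)·Σ L_i/J_i = (890.0/43.9×10⁹)·(0.349/1.00×10^-7 + 0.556/2.03×10^-7 + 0.156/1.03×10^-7) = 0.1568 rad.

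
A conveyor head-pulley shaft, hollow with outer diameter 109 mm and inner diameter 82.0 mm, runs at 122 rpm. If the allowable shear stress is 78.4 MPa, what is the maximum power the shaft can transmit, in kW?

173 kW

J = π(d_o⁴ − d_i⁴)/32 = π(0.109⁴ − 0.0820⁴)/32 = 9.419×10^-6 m⁴.
T_max = τ_allow·J/r = 7.84×10^7 × 9.419×10^-6 / 0.0545 = 13550 N·m.
ω = 2π·122/60 = 12.78 rad/s, so P_max = T_max·ω = 1.731×10^5 W.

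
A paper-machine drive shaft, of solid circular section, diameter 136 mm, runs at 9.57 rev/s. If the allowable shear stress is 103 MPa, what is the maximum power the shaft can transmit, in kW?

J = πd⁴/32 = π(0.136)⁴/32 = 3.359×10^-5 m⁴.
T_max = τ_allow·J/r = 1.03×10^8 × 3.359×10^-5 / 0.0680 = 50870 N·m.
ω = 2π·9.57 = 60.13 rad/s, so P_max = T_max·ω = 3.059×10^6 W.

3060 kW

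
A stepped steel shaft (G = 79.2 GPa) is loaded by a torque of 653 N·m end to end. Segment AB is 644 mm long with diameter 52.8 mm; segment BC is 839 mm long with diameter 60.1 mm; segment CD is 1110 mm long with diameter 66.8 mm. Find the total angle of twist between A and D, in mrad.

17.0 mrad

J_AB = π(0.0528)⁴/32 = 7.63×10^-7 m⁴; J_BC = π(0.0601)⁴/32 = 1.28×10^-6 m⁴; J_CD = π(0.0668)⁴/32 = 1.95×10^-6 m⁴.
θ = (T/G)·Σ L_i/J_i = (653.0/79.2×10⁹)·(0.644/7.63×10^-7 + 0.839/1.28×10^-6 + 1.11/1.95×10^-6) = 0.01704 rad.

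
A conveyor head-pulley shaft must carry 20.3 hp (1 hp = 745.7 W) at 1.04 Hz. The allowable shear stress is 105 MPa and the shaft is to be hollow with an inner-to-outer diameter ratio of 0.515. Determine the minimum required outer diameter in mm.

ω = 2π·1.04 = 6.535 rad/s, so T = P/ω = 20.3×745.7 / 6.535 = 2317 N·m.
For a hollow shaft with d_i/d_o = 0.515: τ_max = 16T/(π d_o³ (1−k⁴)), so d_o = [16T/(π τ_allow (1−k⁴))]^(1/3) = [16·2317/(π·1.05×10^8·0.9297)]^(1/3) = 0.04944 m.

49.4 mm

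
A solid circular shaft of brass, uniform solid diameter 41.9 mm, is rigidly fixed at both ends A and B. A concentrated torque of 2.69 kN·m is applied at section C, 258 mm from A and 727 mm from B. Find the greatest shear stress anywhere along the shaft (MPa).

With uniform GJ and both ends fixed, compatibility θ_AC = θ_CB gives T_A·a = T_B·b, together with T_A + T_B = T₀.
T_A = T₀·b/(a+b) = 2690·727/985.0 = 1985 N·m; T_B = 704.6 N·m.
τ in each portion: τ_AC = 1.37×10^8 Pa, τ_CB = 4.88×10^7 Pa; maximum is in AC.
τ_max = T_AC·r/J = 1985·0.0209/3.03×10^-7 = 1.375×10^8 Pa.

137 MPa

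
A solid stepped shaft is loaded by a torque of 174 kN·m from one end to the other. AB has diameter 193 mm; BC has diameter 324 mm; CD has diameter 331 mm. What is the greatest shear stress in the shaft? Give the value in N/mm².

123 N/mm²

Under the same torque, τ_max = 16T/(πd³) is largest where d is smallest — segment AB (d = 193 mm).
τ_max = 16·174000/(π·(0.193)³) = 1.233×10^8 Pa.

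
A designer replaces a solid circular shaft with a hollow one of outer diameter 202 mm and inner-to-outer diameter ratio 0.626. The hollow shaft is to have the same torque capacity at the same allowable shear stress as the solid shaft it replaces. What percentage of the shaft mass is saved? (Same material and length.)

32.0 %

Equal τ_max and T ⇒ the solid shaft needs d_s³ = d_o³(1−k⁴), so d_s = 202·(1−0.626⁴)^(1/3) = 191.1 mm.
Area ratio A_h/A_s = d_o²(1−k²)/d_s² = (1−k²)/(1−k⁴)^(2/3) = 0.6796.
Mass saving = 1 − 0.6796 = 32.0 %.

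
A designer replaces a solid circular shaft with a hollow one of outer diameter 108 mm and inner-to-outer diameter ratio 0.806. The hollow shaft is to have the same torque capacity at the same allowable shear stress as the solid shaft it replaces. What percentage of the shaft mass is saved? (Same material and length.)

49.5 %

Equal τ_max and T ⇒ the solid shaft needs d_s³ = d_o³(1−k⁴), so d_s = 108·(1−0.806⁴)^(1/3) = 89.96 mm.
Area ratio A_h/A_s = d_o²(1−k²)/d_s² = (1−k²)/(1−k⁴)^(2/3) = 0.5049.
Mass saving = 1 − 0.5049 = 49.5 %.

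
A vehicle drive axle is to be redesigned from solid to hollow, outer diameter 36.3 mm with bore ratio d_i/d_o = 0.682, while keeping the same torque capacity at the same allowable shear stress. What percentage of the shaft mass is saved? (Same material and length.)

Equal τ_max and T ⇒ the solid shaft needs d_s³ = d_o³(1−k⁴), so d_s = 36.3·(1−0.682⁴)^(1/3) = 33.47 mm.
Area ratio A_h/A_s = d_o²(1−k²)/d_s² = (1−k²)/(1−k⁴)^(2/3) = 0.6293.
Mass saving = 1 − 0.6293 = 37.1 %.

37.1 %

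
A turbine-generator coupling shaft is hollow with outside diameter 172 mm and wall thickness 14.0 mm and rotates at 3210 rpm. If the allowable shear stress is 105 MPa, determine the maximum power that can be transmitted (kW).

17900 kW

J = π(d_o⁴ − d_i⁴)/32 = π(0.172⁴ − 0.144⁴)/32 = 4.371×10^-5 m⁴.
T_max = τ_allow·J/r = 1.05×10^8 × 4.371×10^-5 / 0.0860 = 53370 N·m.
ω = 2π·3210/60 = 336.2 rad/s, so P_max = T_max·ω = 1.794×10^7 W.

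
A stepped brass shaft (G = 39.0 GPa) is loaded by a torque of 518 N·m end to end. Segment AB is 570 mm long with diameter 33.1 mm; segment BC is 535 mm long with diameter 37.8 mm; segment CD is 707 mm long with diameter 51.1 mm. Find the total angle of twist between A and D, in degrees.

6.52°

J_AB = π(0.0331)⁴/32 = 1.18×10^-7 m⁴; J_BC = π(0.0378)⁴/32 = 2.00×10^-7 m⁴; J_CD = π(0.0511)⁴/32 = 6.69×10^-7 m⁴.
θ = (T/G)·Σ L_i/J_i = (518.0/39.0×10⁹)·(0.570/1.18×10^-7 + 0.535/2.00×10^-7 + 0.707/6.69×10^-7) = 0.1137 rad.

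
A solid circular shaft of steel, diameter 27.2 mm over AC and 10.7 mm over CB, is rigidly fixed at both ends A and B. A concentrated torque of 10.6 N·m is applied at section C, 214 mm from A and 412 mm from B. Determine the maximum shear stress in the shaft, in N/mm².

Compatibility: T_A·a/J_AC = T_B·b/J_CB with T_A + T_B = T₀.
J_AC = 5.37×10^-8 m⁴, J_CB = 1.29×10^-9 m⁴, so T_A = T₀·(J_AC/a)/((J_AC/a)+(J_CB/b)) = 10.47 N·m, T_B = 0.1302 N·m.
τ in each portion: τ_AC = 2.65×10^6 Pa, τ_CB = 5.41×10^5 Pa; maximum is in AC.
τ_max = T_AC·r/J = 10.47·0.0136/5.37×10^-8 = 2.650×10^6 Pa.

2.65 N/mm²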